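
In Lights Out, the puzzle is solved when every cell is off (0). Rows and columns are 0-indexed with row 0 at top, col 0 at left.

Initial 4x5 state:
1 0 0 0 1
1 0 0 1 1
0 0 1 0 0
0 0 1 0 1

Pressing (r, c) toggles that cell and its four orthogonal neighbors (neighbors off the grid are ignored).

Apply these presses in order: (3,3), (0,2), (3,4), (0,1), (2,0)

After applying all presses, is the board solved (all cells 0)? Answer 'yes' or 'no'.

Answer: no

Derivation:
After press 1 at (3,3):
1 0 0 0 1
1 0 0 1 1
0 0 1 1 0
0 0 0 1 0

After press 2 at (0,2):
1 1 1 1 1
1 0 1 1 1
0 0 1 1 0
0 0 0 1 0

After press 3 at (3,4):
1 1 1 1 1
1 0 1 1 1
0 0 1 1 1
0 0 0 0 1

After press 4 at (0,1):
0 0 0 1 1
1 1 1 1 1
0 0 1 1 1
0 0 0 0 1

After press 5 at (2,0):
0 0 0 1 1
0 1 1 1 1
1 1 1 1 1
1 0 0 0 1

Lights still on: 13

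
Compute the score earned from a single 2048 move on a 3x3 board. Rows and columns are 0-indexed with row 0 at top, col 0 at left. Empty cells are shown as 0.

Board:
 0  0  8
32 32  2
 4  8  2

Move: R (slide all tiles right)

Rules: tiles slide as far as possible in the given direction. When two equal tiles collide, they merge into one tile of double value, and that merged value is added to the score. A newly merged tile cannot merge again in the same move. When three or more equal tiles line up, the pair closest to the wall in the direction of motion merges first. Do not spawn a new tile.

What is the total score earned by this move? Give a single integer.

Answer: 64

Derivation:
Slide right:
row 0: [0, 0, 8] -> [0, 0, 8]  score +0 (running 0)
row 1: [32, 32, 2] -> [0, 64, 2]  score +64 (running 64)
row 2: [4, 8, 2] -> [4, 8, 2]  score +0 (running 64)
Board after move:
 0  0  8
 0 64  2
 4  8  2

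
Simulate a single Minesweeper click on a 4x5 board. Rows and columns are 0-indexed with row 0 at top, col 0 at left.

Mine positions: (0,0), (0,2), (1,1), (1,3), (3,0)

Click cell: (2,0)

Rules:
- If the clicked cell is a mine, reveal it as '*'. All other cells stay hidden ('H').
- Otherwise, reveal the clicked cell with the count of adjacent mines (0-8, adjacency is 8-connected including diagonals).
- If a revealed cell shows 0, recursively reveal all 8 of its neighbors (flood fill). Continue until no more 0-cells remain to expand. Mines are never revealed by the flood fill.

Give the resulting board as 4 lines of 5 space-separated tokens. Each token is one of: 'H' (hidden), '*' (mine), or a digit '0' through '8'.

H H H H H
H H H H H
2 H H H H
H H H H H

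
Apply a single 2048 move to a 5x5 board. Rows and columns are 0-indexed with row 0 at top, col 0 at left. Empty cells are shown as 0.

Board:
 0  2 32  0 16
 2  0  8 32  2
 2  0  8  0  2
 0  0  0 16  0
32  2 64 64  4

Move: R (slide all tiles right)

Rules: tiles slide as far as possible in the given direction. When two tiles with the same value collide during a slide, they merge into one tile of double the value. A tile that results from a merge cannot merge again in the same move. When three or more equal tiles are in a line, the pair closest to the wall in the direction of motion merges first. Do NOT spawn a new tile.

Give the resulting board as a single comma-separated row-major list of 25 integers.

Answer: 0, 0, 2, 32, 16, 0, 2, 8, 32, 2, 0, 0, 2, 8, 2, 0, 0, 0, 0, 16, 0, 32, 2, 128, 4

Derivation:
Slide right:
row 0: [0, 2, 32, 0, 16] -> [0, 0, 2, 32, 16]
row 1: [2, 0, 8, 32, 2] -> [0, 2, 8, 32, 2]
row 2: [2, 0, 8, 0, 2] -> [0, 0, 2, 8, 2]
row 3: [0, 0, 0, 16, 0] -> [0, 0, 0, 0, 16]
row 4: [32, 2, 64, 64, 4] -> [0, 32, 2, 128, 4]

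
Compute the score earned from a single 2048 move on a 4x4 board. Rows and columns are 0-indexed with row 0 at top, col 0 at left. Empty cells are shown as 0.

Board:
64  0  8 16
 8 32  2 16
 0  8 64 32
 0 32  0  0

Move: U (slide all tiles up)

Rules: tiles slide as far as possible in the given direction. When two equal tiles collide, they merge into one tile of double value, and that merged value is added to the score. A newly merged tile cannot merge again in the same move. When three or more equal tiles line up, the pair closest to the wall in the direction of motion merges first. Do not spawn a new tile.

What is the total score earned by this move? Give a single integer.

Slide up:
col 0: [64, 8, 0, 0] -> [64, 8, 0, 0]  score +0 (running 0)
col 1: [0, 32, 8, 32] -> [32, 8, 32, 0]  score +0 (running 0)
col 2: [8, 2, 64, 0] -> [8, 2, 64, 0]  score +0 (running 0)
col 3: [16, 16, 32, 0] -> [32, 32, 0, 0]  score +32 (running 32)
Board after move:
64 32  8 32
 8  8  2 32
 0 32 64  0
 0  0  0  0

Answer: 32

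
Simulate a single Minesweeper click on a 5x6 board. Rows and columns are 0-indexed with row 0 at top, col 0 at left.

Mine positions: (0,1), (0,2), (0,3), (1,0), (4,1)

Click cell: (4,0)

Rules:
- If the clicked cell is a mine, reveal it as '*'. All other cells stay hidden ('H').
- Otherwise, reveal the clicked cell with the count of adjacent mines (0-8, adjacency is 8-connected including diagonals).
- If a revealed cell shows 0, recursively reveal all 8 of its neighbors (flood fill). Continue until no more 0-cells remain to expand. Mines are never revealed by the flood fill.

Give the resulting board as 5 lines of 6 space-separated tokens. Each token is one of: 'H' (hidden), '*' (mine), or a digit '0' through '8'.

H H H H H H
H H H H H H
H H H H H H
H H H H H H
1 H H H H H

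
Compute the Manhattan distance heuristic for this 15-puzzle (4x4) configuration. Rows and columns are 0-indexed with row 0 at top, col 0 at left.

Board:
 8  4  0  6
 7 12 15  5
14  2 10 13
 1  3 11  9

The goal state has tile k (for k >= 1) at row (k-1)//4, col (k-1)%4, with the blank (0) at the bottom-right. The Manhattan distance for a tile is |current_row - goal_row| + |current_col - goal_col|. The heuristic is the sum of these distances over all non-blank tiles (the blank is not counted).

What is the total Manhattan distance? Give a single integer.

Answer: 40

Derivation:
Tile 8: at (0,0), goal (1,3), distance |0-1|+|0-3| = 4
Tile 4: at (0,1), goal (0,3), distance |0-0|+|1-3| = 2
Tile 6: at (0,3), goal (1,1), distance |0-1|+|3-1| = 3
Tile 7: at (1,0), goal (1,2), distance |1-1|+|0-2| = 2
Tile 12: at (1,1), goal (2,3), distance |1-2|+|1-3| = 3
Tile 15: at (1,2), goal (3,2), distance |1-3|+|2-2| = 2
Tile 5: at (1,3), goal (1,0), distance |1-1|+|3-0| = 3
Tile 14: at (2,0), goal (3,1), distance |2-3|+|0-1| = 2
Tile 2: at (2,1), goal (0,1), distance |2-0|+|1-1| = 2
Tile 10: at (2,2), goal (2,1), distance |2-2|+|2-1| = 1
Tile 13: at (2,3), goal (3,0), distance |2-3|+|3-0| = 4
Tile 1: at (3,0), goal (0,0), distance |3-0|+|0-0| = 3
Tile 3: at (3,1), goal (0,2), distance |3-0|+|1-2| = 4
Tile 11: at (3,2), goal (2,2), distance |3-2|+|2-2| = 1
Tile 9: at (3,3), goal (2,0), distance |3-2|+|3-0| = 4
Sum: 4 + 2 + 3 + 2 + 3 + 2 + 3 + 2 + 2 + 1 + 4 + 3 + 4 + 1 + 4 = 40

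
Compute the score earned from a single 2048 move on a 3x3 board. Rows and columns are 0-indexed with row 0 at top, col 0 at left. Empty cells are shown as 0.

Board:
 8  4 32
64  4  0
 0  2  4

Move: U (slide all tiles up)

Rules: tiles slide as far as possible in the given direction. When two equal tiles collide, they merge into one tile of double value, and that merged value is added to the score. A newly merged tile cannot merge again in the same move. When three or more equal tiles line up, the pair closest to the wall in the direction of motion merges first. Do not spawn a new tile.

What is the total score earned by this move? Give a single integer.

Slide up:
col 0: [8, 64, 0] -> [8, 64, 0]  score +0 (running 0)
col 1: [4, 4, 2] -> [8, 2, 0]  score +8 (running 8)
col 2: [32, 0, 4] -> [32, 4, 0]  score +0 (running 8)
Board after move:
 8  8 32
64  2  4
 0  0  0

Answer: 8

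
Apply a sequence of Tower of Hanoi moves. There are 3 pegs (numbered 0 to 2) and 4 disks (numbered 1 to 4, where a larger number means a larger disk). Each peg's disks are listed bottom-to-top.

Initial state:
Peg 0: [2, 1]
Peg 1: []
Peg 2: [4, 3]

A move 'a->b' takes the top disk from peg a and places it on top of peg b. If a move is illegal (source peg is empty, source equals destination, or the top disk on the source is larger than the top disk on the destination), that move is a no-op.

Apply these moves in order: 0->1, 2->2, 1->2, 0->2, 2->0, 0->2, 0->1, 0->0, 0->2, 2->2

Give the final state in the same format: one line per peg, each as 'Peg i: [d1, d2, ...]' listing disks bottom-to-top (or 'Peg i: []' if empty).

Answer: Peg 0: []
Peg 1: [2]
Peg 2: [4, 3, 1]

Derivation:
After move 1 (0->1):
Peg 0: [2]
Peg 1: [1]
Peg 2: [4, 3]

After move 2 (2->2):
Peg 0: [2]
Peg 1: [1]
Peg 2: [4, 3]

After move 3 (1->2):
Peg 0: [2]
Peg 1: []
Peg 2: [4, 3, 1]

After move 4 (0->2):
Peg 0: [2]
Peg 1: []
Peg 2: [4, 3, 1]

After move 5 (2->0):
Peg 0: [2, 1]
Peg 1: []
Peg 2: [4, 3]

After move 6 (0->2):
Peg 0: [2]
Peg 1: []
Peg 2: [4, 3, 1]

After move 7 (0->1):
Peg 0: []
Peg 1: [2]
Peg 2: [4, 3, 1]

After move 8 (0->0):
Peg 0: []
Peg 1: [2]
Peg 2: [4, 3, 1]

After move 9 (0->2):
Peg 0: []
Peg 1: [2]
Peg 2: [4, 3, 1]

After move 10 (2->2):
Peg 0: []
Peg 1: [2]
Peg 2: [4, 3, 1]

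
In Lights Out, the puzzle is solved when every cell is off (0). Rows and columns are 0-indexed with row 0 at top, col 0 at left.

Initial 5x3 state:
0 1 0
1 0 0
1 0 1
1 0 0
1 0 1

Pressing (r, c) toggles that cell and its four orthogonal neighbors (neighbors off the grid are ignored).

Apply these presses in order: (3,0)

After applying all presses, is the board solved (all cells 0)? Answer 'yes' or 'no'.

After press 1 at (3,0):
0 1 0
1 0 0
0 0 1
0 1 0
0 0 1

Lights still on: 5

Answer: no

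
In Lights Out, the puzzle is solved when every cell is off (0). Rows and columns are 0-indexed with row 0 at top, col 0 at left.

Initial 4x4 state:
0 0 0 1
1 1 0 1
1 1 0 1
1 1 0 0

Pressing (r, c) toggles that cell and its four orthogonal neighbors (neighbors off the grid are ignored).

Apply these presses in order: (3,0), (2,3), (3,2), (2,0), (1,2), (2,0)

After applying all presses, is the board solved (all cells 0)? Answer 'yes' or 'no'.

Answer: no

Derivation:
After press 1 at (3,0):
0 0 0 1
1 1 0 1
0 1 0 1
0 0 0 0

After press 2 at (2,3):
0 0 0 1
1 1 0 0
0 1 1 0
0 0 0 1

After press 3 at (3,2):
0 0 0 1
1 1 0 0
0 1 0 0
0 1 1 0

After press 4 at (2,0):
0 0 0 1
0 1 0 0
1 0 0 0
1 1 1 0

After press 5 at (1,2):
0 0 1 1
0 0 1 1
1 0 1 0
1 1 1 0

After press 6 at (2,0):
0 0 1 1
1 0 1 1
0 1 1 0
0 1 1 0

Lights still on: 9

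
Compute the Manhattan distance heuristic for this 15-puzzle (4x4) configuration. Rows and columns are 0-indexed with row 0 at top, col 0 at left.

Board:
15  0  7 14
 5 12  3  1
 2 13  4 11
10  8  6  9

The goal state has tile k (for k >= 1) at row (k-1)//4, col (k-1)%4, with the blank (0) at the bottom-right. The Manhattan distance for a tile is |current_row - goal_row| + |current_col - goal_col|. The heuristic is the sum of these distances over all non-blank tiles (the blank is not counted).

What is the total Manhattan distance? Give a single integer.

Answer: 41

Derivation:
Tile 15: at (0,0), goal (3,2), distance |0-3|+|0-2| = 5
Tile 7: at (0,2), goal (1,2), distance |0-1|+|2-2| = 1
Tile 14: at (0,3), goal (3,1), distance |0-3|+|3-1| = 5
Tile 5: at (1,0), goal (1,0), distance |1-1|+|0-0| = 0
Tile 12: at (1,1), goal (2,3), distance |1-2|+|1-3| = 3
Tile 3: at (1,2), goal (0,2), distance |1-0|+|2-2| = 1
Tile 1: at (1,3), goal (0,0), distance |1-0|+|3-0| = 4
Tile 2: at (2,0), goal (0,1), distance |2-0|+|0-1| = 3
Tile 13: at (2,1), goal (3,0), distance |2-3|+|1-0| = 2
Tile 4: at (2,2), goal (0,3), distance |2-0|+|2-3| = 3
Tile 11: at (2,3), goal (2,2), distance |2-2|+|3-2| = 1
Tile 10: at (3,0), goal (2,1), distance |3-2|+|0-1| = 2
Tile 8: at (3,1), goal (1,3), distance |3-1|+|1-3| = 4
Tile 6: at (3,2), goal (1,1), distance |3-1|+|2-1| = 3
Tile 9: at (3,3), goal (2,0), distance |3-2|+|3-0| = 4
Sum: 5 + 1 + 5 + 0 + 3 + 1 + 4 + 3 + 2 + 3 + 1 + 2 + 4 + 3 + 4 = 41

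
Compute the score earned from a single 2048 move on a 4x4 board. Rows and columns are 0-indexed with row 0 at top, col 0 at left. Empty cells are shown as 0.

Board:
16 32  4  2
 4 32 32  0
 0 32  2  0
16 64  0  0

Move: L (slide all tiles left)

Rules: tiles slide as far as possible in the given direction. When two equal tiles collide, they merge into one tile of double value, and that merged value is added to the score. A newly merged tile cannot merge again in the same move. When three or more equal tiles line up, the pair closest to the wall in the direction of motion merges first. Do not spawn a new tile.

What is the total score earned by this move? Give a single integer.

Answer: 64

Derivation:
Slide left:
row 0: [16, 32, 4, 2] -> [16, 32, 4, 2]  score +0 (running 0)
row 1: [4, 32, 32, 0] -> [4, 64, 0, 0]  score +64 (running 64)
row 2: [0, 32, 2, 0] -> [32, 2, 0, 0]  score +0 (running 64)
row 3: [16, 64, 0, 0] -> [16, 64, 0, 0]  score +0 (running 64)
Board after move:
16 32  4  2
 4 64  0  0
32  2  0  0
16 64  0  0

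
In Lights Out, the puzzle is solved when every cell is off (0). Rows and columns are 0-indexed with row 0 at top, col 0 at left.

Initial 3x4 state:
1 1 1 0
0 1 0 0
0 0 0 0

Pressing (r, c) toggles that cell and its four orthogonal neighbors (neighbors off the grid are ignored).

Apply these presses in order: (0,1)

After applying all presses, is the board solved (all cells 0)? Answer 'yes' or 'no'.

After press 1 at (0,1):
0 0 0 0
0 0 0 0
0 0 0 0

Lights still on: 0

Answer: yes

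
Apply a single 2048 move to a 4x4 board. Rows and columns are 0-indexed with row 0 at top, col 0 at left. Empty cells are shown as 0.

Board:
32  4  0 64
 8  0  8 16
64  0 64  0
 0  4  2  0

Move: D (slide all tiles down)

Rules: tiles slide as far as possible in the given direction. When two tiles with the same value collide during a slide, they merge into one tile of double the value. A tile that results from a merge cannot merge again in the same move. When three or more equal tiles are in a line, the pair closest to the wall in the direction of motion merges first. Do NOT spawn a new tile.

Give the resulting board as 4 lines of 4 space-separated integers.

Slide down:
col 0: [32, 8, 64, 0] -> [0, 32, 8, 64]
col 1: [4, 0, 0, 4] -> [0, 0, 0, 8]
col 2: [0, 8, 64, 2] -> [0, 8, 64, 2]
col 3: [64, 16, 0, 0] -> [0, 0, 64, 16]

Answer:  0  0  0  0
32  0  8  0
 8  0 64 64
64  8  2 16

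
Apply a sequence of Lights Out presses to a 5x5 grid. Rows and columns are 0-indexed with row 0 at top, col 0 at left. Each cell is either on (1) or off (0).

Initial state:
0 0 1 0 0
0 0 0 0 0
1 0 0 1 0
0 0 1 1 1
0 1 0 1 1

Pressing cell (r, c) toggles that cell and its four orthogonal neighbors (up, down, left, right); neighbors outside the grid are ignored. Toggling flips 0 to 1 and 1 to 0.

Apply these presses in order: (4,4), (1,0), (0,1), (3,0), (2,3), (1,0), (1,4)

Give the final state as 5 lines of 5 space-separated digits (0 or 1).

Answer: 1 1 0 0 1
0 1 0 0 1
0 0 1 0 0
1 1 1 0 0
1 1 0 0 0

Derivation:
After press 1 at (4,4):
0 0 1 0 0
0 0 0 0 0
1 0 0 1 0
0 0 1 1 0
0 1 0 0 0

After press 2 at (1,0):
1 0 1 0 0
1 1 0 0 0
0 0 0 1 0
0 0 1 1 0
0 1 0 0 0

After press 3 at (0,1):
0 1 0 0 0
1 0 0 0 0
0 0 0 1 0
0 0 1 1 0
0 1 0 0 0

After press 4 at (3,0):
0 1 0 0 0
1 0 0 0 0
1 0 0 1 0
1 1 1 1 0
1 1 0 0 0

After press 5 at (2,3):
0 1 0 0 0
1 0 0 1 0
1 0 1 0 1
1 1 1 0 0
1 1 0 0 0

After press 6 at (1,0):
1 1 0 0 0
0 1 0 1 0
0 0 1 0 1
1 1 1 0 0
1 1 0 0 0

After press 7 at (1,4):
1 1 0 0 1
0 1 0 0 1
0 0 1 0 0
1 1 1 0 0
1 1 0 0 0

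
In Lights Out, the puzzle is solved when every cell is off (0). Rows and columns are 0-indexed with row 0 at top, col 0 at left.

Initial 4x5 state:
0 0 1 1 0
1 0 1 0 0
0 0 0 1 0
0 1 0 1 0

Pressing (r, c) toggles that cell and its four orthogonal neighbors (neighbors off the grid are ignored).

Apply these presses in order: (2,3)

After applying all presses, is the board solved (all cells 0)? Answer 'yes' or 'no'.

After press 1 at (2,3):
0 0 1 1 0
1 0 1 1 0
0 0 1 0 1
0 1 0 0 0

Lights still on: 8

Answer: no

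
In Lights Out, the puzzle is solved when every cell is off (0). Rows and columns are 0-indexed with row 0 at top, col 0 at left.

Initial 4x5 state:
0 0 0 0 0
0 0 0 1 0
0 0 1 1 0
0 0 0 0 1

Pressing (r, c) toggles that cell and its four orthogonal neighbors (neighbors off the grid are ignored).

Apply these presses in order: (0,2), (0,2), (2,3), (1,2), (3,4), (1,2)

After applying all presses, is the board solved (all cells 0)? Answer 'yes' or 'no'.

After press 1 at (0,2):
0 1 1 1 0
0 0 1 1 0
0 0 1 1 0
0 0 0 0 1

After press 2 at (0,2):
0 0 0 0 0
0 0 0 1 0
0 0 1 1 0
0 0 0 0 1

After press 3 at (2,3):
0 0 0 0 0
0 0 0 0 0
0 0 0 0 1
0 0 0 1 1

After press 4 at (1,2):
0 0 1 0 0
0 1 1 1 0
0 0 1 0 1
0 0 0 1 1

After press 5 at (3,4):
0 0 1 0 0
0 1 1 1 0
0 0 1 0 0
0 0 0 0 0

After press 6 at (1,2):
0 0 0 0 0
0 0 0 0 0
0 0 0 0 0
0 0 0 0 0

Lights still on: 0

Answer: yes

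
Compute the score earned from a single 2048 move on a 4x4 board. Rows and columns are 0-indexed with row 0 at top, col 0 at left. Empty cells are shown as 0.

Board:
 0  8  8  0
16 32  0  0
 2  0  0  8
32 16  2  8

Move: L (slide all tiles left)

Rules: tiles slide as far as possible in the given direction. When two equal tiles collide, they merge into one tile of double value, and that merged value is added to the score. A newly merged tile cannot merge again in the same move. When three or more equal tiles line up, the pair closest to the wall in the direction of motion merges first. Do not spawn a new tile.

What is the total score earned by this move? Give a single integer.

Answer: 16

Derivation:
Slide left:
row 0: [0, 8, 8, 0] -> [16, 0, 0, 0]  score +16 (running 16)
row 1: [16, 32, 0, 0] -> [16, 32, 0, 0]  score +0 (running 16)
row 2: [2, 0, 0, 8] -> [2, 8, 0, 0]  score +0 (running 16)
row 3: [32, 16, 2, 8] -> [32, 16, 2, 8]  score +0 (running 16)
Board after move:
16  0  0  0
16 32  0  0
 2  8  0  0
32 16  2  8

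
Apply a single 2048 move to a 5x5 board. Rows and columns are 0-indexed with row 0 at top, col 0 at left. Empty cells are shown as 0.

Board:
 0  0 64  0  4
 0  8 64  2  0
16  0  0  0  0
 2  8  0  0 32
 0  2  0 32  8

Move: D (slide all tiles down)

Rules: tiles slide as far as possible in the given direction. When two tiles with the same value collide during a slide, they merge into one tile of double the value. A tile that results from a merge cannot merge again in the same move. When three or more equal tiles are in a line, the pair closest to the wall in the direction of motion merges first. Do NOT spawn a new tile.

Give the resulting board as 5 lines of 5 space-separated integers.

Answer:   0   0   0   0   0
  0   0   0   0   0
  0   0   0   0   4
 16  16   0   2  32
  2   2 128  32   8

Derivation:
Slide down:
col 0: [0, 0, 16, 2, 0] -> [0, 0, 0, 16, 2]
col 1: [0, 8, 0, 8, 2] -> [0, 0, 0, 16, 2]
col 2: [64, 64, 0, 0, 0] -> [0, 0, 0, 0, 128]
col 3: [0, 2, 0, 0, 32] -> [0, 0, 0, 2, 32]
col 4: [4, 0, 0, 32, 8] -> [0, 0, 4, 32, 8]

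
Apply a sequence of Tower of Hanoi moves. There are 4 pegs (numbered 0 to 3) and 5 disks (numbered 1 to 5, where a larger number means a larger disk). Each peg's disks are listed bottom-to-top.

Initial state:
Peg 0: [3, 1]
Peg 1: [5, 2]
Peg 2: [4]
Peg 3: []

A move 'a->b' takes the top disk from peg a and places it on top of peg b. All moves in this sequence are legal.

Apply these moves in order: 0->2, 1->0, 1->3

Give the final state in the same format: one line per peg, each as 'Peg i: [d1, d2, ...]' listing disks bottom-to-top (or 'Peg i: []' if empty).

Answer: Peg 0: [3, 2]
Peg 1: []
Peg 2: [4, 1]
Peg 3: [5]

Derivation:
After move 1 (0->2):
Peg 0: [3]
Peg 1: [5, 2]
Peg 2: [4, 1]
Peg 3: []

After move 2 (1->0):
Peg 0: [3, 2]
Peg 1: [5]
Peg 2: [4, 1]
Peg 3: []

After move 3 (1->3):
Peg 0: [3, 2]
Peg 1: []
Peg 2: [4, 1]
Peg 3: [5]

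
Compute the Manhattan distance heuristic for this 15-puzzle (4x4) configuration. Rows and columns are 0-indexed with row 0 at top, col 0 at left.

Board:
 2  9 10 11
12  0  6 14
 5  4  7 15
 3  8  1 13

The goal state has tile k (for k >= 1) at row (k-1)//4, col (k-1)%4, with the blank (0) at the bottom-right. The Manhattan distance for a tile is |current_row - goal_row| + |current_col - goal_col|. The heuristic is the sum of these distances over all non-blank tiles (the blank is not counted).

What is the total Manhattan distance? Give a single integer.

Tile 2: (0,0)->(0,1) = 1
Tile 9: (0,1)->(2,0) = 3
Tile 10: (0,2)->(2,1) = 3
Tile 11: (0,3)->(2,2) = 3
Tile 12: (1,0)->(2,3) = 4
Tile 6: (1,2)->(1,1) = 1
Tile 14: (1,3)->(3,1) = 4
Tile 5: (2,0)->(1,0) = 1
Tile 4: (2,1)->(0,3) = 4
Tile 7: (2,2)->(1,2) = 1
Tile 15: (2,3)->(3,2) = 2
Tile 3: (3,0)->(0,2) = 5
Tile 8: (3,1)->(1,3) = 4
Tile 1: (3,2)->(0,0) = 5
Tile 13: (3,3)->(3,0) = 3
Sum: 1 + 3 + 3 + 3 + 4 + 1 + 4 + 1 + 4 + 1 + 2 + 5 + 4 + 5 + 3 = 44

Answer: 44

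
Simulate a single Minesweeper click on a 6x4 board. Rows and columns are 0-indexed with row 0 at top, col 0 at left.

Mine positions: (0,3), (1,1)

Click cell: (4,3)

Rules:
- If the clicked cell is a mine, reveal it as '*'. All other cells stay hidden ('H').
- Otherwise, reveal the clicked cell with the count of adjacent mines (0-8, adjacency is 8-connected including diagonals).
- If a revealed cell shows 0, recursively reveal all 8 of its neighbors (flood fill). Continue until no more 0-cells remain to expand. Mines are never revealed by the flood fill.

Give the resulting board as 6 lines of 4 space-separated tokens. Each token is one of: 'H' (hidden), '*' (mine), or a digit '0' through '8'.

H H H H
H H 2 1
1 1 1 0
0 0 0 0
0 0 0 0
0 0 0 0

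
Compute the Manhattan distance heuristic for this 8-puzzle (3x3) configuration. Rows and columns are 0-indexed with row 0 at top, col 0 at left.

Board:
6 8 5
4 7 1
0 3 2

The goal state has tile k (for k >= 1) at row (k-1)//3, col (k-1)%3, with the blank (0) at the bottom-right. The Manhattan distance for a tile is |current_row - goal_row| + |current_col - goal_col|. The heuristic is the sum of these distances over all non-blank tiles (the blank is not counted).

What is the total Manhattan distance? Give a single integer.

Answer: 18

Derivation:
Tile 6: (0,0)->(1,2) = 3
Tile 8: (0,1)->(2,1) = 2
Tile 5: (0,2)->(1,1) = 2
Tile 4: (1,0)->(1,0) = 0
Tile 7: (1,1)->(2,0) = 2
Tile 1: (1,2)->(0,0) = 3
Tile 3: (2,1)->(0,2) = 3
Tile 2: (2,2)->(0,1) = 3
Sum: 3 + 2 + 2 + 0 + 2 + 3 + 3 + 3 = 18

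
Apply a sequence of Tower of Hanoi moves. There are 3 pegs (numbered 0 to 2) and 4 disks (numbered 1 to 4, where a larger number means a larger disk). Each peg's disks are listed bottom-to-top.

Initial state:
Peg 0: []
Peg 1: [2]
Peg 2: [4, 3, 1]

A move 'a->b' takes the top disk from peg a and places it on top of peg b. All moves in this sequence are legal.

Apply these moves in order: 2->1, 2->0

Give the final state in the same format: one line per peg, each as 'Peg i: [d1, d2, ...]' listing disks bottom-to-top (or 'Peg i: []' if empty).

After move 1 (2->1):
Peg 0: []
Peg 1: [2, 1]
Peg 2: [4, 3]

After move 2 (2->0):
Peg 0: [3]
Peg 1: [2, 1]
Peg 2: [4]

Answer: Peg 0: [3]
Peg 1: [2, 1]
Peg 2: [4]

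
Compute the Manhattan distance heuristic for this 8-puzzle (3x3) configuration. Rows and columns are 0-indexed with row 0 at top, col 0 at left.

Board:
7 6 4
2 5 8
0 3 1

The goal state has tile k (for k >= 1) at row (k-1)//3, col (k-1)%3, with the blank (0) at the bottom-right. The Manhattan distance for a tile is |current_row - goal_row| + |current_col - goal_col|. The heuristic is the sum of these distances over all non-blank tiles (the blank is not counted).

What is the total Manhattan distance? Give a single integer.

Tile 7: (0,0)->(2,0) = 2
Tile 6: (0,1)->(1,2) = 2
Tile 4: (0,2)->(1,0) = 3
Tile 2: (1,0)->(0,1) = 2
Tile 5: (1,1)->(1,1) = 0
Tile 8: (1,2)->(2,1) = 2
Tile 3: (2,1)->(0,2) = 3
Tile 1: (2,2)->(0,0) = 4
Sum: 2 + 2 + 3 + 2 + 0 + 2 + 3 + 4 = 18

Answer: 18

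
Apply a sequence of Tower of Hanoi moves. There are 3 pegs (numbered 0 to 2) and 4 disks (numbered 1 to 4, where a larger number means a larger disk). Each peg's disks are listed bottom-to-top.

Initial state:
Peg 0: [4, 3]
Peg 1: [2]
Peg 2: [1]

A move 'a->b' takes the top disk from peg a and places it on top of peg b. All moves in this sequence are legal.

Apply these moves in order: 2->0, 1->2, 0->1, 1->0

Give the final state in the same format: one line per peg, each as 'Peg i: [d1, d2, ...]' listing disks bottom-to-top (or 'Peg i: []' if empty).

After move 1 (2->0):
Peg 0: [4, 3, 1]
Peg 1: [2]
Peg 2: []

After move 2 (1->2):
Peg 0: [4, 3, 1]
Peg 1: []
Peg 2: [2]

After move 3 (0->1):
Peg 0: [4, 3]
Peg 1: [1]
Peg 2: [2]

After move 4 (1->0):
Peg 0: [4, 3, 1]
Peg 1: []
Peg 2: [2]

Answer: Peg 0: [4, 3, 1]
Peg 1: []
Peg 2: [2]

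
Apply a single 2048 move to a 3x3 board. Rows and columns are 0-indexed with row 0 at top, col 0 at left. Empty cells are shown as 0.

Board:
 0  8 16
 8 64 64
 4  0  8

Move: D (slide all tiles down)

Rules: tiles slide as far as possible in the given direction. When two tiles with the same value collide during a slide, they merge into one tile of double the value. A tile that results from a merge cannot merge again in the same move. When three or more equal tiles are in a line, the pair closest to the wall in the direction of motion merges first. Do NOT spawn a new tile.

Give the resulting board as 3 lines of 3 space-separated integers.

Answer:  0  0 16
 8  8 64
 4 64  8

Derivation:
Slide down:
col 0: [0, 8, 4] -> [0, 8, 4]
col 1: [8, 64, 0] -> [0, 8, 64]
col 2: [16, 64, 8] -> [16, 64, 8]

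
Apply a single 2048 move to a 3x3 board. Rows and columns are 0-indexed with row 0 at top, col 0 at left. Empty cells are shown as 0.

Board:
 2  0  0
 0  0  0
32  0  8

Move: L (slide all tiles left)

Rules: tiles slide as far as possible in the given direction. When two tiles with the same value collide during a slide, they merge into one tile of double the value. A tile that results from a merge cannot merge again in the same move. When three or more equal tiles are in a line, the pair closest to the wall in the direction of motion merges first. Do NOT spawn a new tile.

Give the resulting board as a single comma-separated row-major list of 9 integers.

Slide left:
row 0: [2, 0, 0] -> [2, 0, 0]
row 1: [0, 0, 0] -> [0, 0, 0]
row 2: [32, 0, 8] -> [32, 8, 0]

Answer: 2, 0, 0, 0, 0, 0, 32, 8, 0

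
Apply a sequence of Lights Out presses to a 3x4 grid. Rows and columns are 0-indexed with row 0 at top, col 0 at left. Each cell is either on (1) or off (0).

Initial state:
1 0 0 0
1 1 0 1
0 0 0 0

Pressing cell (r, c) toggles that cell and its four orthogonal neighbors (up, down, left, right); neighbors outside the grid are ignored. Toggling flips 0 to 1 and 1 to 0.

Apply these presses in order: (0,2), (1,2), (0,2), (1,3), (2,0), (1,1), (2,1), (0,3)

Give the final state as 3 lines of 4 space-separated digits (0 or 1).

Answer: 1 1 0 0
1 0 1 0
0 1 0 1

Derivation:
After press 1 at (0,2):
1 1 1 1
1 1 1 1
0 0 0 0

After press 2 at (1,2):
1 1 0 1
1 0 0 0
0 0 1 0

After press 3 at (0,2):
1 0 1 0
1 0 1 0
0 0 1 0

After press 4 at (1,3):
1 0 1 1
1 0 0 1
0 0 1 1

After press 5 at (2,0):
1 0 1 1
0 0 0 1
1 1 1 1

After press 6 at (1,1):
1 1 1 1
1 1 1 1
1 0 1 1

After press 7 at (2,1):
1 1 1 1
1 0 1 1
0 1 0 1

After press 8 at (0,3):
1 1 0 0
1 0 1 0
0 1 0 1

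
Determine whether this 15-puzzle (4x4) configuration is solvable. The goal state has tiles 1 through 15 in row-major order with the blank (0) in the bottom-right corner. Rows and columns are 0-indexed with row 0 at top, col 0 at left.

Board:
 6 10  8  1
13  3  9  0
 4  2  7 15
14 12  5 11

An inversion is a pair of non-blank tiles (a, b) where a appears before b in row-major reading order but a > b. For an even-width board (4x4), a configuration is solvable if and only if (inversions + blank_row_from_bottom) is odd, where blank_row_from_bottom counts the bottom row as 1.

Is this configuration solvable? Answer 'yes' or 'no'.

Inversions: 43
Blank is in row 1 (0-indexed from top), which is row 3 counting from the bottom (bottom = 1).
43 + 3 = 46, which is even, so the puzzle is not solvable.

Answer: no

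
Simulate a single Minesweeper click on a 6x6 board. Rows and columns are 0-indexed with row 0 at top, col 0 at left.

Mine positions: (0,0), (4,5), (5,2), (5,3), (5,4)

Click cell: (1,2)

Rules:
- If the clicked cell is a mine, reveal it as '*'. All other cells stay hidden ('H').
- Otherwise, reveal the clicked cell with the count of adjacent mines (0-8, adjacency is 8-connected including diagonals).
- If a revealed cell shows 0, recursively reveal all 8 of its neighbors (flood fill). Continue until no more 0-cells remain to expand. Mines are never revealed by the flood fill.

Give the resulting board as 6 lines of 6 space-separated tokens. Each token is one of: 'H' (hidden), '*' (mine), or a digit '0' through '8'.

H 1 0 0 0 0
1 1 0 0 0 0
0 0 0 0 0 0
0 0 0 0 1 1
0 1 2 3 3 H
0 1 H H H H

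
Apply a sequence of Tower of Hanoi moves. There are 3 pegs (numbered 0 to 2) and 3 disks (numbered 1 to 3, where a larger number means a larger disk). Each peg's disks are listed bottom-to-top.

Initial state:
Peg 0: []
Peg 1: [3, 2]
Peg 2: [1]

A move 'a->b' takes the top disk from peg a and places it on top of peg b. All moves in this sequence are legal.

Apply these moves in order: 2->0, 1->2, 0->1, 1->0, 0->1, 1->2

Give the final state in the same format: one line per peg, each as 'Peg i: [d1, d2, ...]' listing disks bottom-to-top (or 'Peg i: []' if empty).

Answer: Peg 0: []
Peg 1: [3]
Peg 2: [2, 1]

Derivation:
After move 1 (2->0):
Peg 0: [1]
Peg 1: [3, 2]
Peg 2: []

After move 2 (1->2):
Peg 0: [1]
Peg 1: [3]
Peg 2: [2]

After move 3 (0->1):
Peg 0: []
Peg 1: [3, 1]
Peg 2: [2]

After move 4 (1->0):
Peg 0: [1]
Peg 1: [3]
Peg 2: [2]

After move 5 (0->1):
Peg 0: []
Peg 1: [3, 1]
Peg 2: [2]

After move 6 (1->2):
Peg 0: []
Peg 1: [3]
Peg 2: [2, 1]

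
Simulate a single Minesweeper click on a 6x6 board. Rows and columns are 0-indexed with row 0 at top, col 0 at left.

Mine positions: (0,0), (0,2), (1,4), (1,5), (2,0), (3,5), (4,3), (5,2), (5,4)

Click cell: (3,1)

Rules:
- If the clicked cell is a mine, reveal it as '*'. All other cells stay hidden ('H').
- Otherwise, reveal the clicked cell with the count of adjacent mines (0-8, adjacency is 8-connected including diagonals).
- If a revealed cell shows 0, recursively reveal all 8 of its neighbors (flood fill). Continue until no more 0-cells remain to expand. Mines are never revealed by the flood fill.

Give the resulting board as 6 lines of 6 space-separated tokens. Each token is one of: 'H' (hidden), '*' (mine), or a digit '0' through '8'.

H H H H H H
H H H H H H
H H H H H H
H 1 H H H H
H H H H H H
H H H H H H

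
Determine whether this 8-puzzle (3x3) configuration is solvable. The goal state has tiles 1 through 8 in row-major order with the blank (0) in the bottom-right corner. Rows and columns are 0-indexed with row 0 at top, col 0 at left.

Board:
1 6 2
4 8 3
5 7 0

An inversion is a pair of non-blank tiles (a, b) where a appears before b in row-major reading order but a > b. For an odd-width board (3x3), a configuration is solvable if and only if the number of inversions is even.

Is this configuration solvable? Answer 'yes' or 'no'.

Inversions (pairs i<j in row-major order where tile[i] > tile[j] > 0): 8
8 is even, so the puzzle is solvable.

Answer: yes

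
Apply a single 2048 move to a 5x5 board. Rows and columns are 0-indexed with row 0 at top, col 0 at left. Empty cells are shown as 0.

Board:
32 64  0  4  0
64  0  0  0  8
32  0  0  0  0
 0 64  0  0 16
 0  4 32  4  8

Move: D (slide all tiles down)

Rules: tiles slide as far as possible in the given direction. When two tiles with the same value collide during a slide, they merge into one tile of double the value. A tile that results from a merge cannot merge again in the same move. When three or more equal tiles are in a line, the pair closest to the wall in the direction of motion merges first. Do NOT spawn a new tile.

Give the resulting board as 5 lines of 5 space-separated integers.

Slide down:
col 0: [32, 64, 32, 0, 0] -> [0, 0, 32, 64, 32]
col 1: [64, 0, 0, 64, 4] -> [0, 0, 0, 128, 4]
col 2: [0, 0, 0, 0, 32] -> [0, 0, 0, 0, 32]
col 3: [4, 0, 0, 0, 4] -> [0, 0, 0, 0, 8]
col 4: [0, 8, 0, 16, 8] -> [0, 0, 8, 16, 8]

Answer:   0   0   0   0   0
  0   0   0   0   0
 32   0   0   0   8
 64 128   0   0  16
 32   4  32   8   8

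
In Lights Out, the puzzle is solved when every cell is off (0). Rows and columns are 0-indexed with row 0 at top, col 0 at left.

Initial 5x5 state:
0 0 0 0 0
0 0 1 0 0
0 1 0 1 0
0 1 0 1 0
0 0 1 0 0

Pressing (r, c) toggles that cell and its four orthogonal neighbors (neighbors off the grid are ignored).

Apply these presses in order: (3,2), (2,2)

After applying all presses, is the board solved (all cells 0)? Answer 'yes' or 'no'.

After press 1 at (3,2):
0 0 0 0 0
0 0 1 0 0
0 1 1 1 0
0 0 1 0 0
0 0 0 0 0

After press 2 at (2,2):
0 0 0 0 0
0 0 0 0 0
0 0 0 0 0
0 0 0 0 0
0 0 0 0 0

Lights still on: 0

Answer: yes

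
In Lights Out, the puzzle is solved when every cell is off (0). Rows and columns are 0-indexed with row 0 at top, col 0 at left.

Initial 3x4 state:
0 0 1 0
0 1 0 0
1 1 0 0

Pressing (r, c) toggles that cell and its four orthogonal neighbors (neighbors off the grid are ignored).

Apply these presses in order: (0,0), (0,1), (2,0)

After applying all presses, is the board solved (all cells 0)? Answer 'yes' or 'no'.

After press 1 at (0,0):
1 1 1 0
1 1 0 0
1 1 0 0

After press 2 at (0,1):
0 0 0 0
1 0 0 0
1 1 0 0

After press 3 at (2,0):
0 0 0 0
0 0 0 0
0 0 0 0

Lights still on: 0

Answer: yes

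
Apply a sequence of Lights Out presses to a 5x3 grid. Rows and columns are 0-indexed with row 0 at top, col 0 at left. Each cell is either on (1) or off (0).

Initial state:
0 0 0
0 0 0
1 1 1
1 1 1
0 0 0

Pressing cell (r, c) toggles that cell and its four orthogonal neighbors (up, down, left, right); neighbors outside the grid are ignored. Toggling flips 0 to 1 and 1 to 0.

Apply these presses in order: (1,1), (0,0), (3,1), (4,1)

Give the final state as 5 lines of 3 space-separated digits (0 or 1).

After press 1 at (1,1):
0 1 0
1 1 1
1 0 1
1 1 1
0 0 0

After press 2 at (0,0):
1 0 0
0 1 1
1 0 1
1 1 1
0 0 0

After press 3 at (3,1):
1 0 0
0 1 1
1 1 1
0 0 0
0 1 0

After press 4 at (4,1):
1 0 0
0 1 1
1 1 1
0 1 0
1 0 1

Answer: 1 0 0
0 1 1
1 1 1
0 1 0
1 0 1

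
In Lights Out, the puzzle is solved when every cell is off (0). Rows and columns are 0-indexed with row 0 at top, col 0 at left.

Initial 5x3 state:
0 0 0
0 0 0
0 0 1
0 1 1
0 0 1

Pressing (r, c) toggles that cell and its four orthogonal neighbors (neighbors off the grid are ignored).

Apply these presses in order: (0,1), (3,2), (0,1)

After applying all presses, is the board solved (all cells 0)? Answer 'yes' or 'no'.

Answer: yes

Derivation:
After press 1 at (0,1):
1 1 1
0 1 0
0 0 1
0 1 1
0 0 1

After press 2 at (3,2):
1 1 1
0 1 0
0 0 0
0 0 0
0 0 0

After press 3 at (0,1):
0 0 0
0 0 0
0 0 0
0 0 0
0 0 0

Lights still on: 0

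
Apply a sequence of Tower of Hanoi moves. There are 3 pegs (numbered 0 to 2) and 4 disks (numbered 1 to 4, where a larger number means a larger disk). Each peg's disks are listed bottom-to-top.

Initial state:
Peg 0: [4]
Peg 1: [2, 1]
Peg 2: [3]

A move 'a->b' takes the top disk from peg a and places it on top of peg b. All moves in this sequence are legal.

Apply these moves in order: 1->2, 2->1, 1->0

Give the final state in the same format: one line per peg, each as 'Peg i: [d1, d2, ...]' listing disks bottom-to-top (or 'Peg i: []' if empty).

After move 1 (1->2):
Peg 0: [4]
Peg 1: [2]
Peg 2: [3, 1]

After move 2 (2->1):
Peg 0: [4]
Peg 1: [2, 1]
Peg 2: [3]

After move 3 (1->0):
Peg 0: [4, 1]
Peg 1: [2]
Peg 2: [3]

Answer: Peg 0: [4, 1]
Peg 1: [2]
Peg 2: [3]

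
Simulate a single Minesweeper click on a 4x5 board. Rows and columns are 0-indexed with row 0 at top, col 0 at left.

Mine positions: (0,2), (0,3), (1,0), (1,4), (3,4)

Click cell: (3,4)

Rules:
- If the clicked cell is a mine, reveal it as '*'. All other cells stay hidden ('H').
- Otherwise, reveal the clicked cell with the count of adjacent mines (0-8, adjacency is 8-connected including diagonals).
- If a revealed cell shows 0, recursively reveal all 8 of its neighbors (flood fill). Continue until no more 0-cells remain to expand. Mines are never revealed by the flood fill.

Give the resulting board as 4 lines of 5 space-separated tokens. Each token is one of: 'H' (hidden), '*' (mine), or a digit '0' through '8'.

H H H H H
H H H H H
H H H H H
H H H H *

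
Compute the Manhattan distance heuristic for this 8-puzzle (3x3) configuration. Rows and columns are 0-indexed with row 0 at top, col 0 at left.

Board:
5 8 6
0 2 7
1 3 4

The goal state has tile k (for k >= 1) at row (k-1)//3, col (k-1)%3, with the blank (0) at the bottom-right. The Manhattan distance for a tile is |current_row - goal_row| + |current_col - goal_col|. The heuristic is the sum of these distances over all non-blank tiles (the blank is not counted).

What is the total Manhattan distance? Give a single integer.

Tile 5: at (0,0), goal (1,1), distance |0-1|+|0-1| = 2
Tile 8: at (0,1), goal (2,1), distance |0-2|+|1-1| = 2
Tile 6: at (0,2), goal (1,2), distance |0-1|+|2-2| = 1
Tile 2: at (1,1), goal (0,1), distance |1-0|+|1-1| = 1
Tile 7: at (1,2), goal (2,0), distance |1-2|+|2-0| = 3
Tile 1: at (2,0), goal (0,0), distance |2-0|+|0-0| = 2
Tile 3: at (2,1), goal (0,2), distance |2-0|+|1-2| = 3
Tile 4: at (2,2), goal (1,0), distance |2-1|+|2-0| = 3
Sum: 2 + 2 + 1 + 1 + 3 + 2 + 3 + 3 = 17

Answer: 17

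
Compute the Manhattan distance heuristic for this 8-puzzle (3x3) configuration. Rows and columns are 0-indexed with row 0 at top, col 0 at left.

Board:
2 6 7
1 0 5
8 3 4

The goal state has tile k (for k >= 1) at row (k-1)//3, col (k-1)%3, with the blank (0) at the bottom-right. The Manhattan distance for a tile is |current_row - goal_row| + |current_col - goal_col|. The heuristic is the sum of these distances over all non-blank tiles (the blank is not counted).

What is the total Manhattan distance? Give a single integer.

Answer: 16

Derivation:
Tile 2: (0,0)->(0,1) = 1
Tile 6: (0,1)->(1,2) = 2
Tile 7: (0,2)->(2,0) = 4
Tile 1: (1,0)->(0,0) = 1
Tile 5: (1,2)->(1,1) = 1
Tile 8: (2,0)->(2,1) = 1
Tile 3: (2,1)->(0,2) = 3
Tile 4: (2,2)->(1,0) = 3
Sum: 1 + 2 + 4 + 1 + 1 + 1 + 3 + 3 = 16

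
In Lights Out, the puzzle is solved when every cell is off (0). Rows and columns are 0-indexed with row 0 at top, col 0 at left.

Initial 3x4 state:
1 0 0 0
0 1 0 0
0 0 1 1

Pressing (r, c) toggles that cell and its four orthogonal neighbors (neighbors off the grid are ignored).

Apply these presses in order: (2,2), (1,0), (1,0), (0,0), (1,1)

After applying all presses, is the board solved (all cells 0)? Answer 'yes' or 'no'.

After press 1 at (2,2):
1 0 0 0
0 1 1 0
0 1 0 0

After press 2 at (1,0):
0 0 0 0
1 0 1 0
1 1 0 0

After press 3 at (1,0):
1 0 0 0
0 1 1 0
0 1 0 0

After press 4 at (0,0):
0 1 0 0
1 1 1 0
0 1 0 0

After press 5 at (1,1):
0 0 0 0
0 0 0 0
0 0 0 0

Lights still on: 0

Answer: yes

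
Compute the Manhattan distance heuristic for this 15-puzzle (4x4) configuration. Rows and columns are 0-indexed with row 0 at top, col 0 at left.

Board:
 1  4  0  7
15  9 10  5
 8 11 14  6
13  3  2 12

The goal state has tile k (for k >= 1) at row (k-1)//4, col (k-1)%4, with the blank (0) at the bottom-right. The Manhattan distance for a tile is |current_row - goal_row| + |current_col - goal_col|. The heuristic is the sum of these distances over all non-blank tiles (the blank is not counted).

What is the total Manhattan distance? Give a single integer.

Answer: 34

Derivation:
Tile 1: (0,0)->(0,0) = 0
Tile 4: (0,1)->(0,3) = 2
Tile 7: (0,3)->(1,2) = 2
Tile 15: (1,0)->(3,2) = 4
Tile 9: (1,1)->(2,0) = 2
Tile 10: (1,2)->(2,1) = 2
Tile 5: (1,3)->(1,0) = 3
Tile 8: (2,0)->(1,3) = 4
Tile 11: (2,1)->(2,2) = 1
Tile 14: (2,2)->(3,1) = 2
Tile 6: (2,3)->(1,1) = 3
Tile 13: (3,0)->(3,0) = 0
Tile 3: (3,1)->(0,2) = 4
Tile 2: (3,2)->(0,1) = 4
Tile 12: (3,3)->(2,3) = 1
Sum: 0 + 2 + 2 + 4 + 2 + 2 + 3 + 4 + 1 + 2 + 3 + 0 + 4 + 4 + 1 = 34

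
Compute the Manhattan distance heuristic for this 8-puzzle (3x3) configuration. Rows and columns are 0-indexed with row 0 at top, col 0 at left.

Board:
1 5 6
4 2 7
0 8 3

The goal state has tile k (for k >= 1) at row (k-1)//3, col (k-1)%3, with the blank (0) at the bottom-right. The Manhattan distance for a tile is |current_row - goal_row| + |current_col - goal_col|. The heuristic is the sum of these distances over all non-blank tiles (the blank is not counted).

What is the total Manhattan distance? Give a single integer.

Tile 1: (0,0)->(0,0) = 0
Tile 5: (0,1)->(1,1) = 1
Tile 6: (0,2)->(1,2) = 1
Tile 4: (1,0)->(1,0) = 0
Tile 2: (1,1)->(0,1) = 1
Tile 7: (1,2)->(2,0) = 3
Tile 8: (2,1)->(2,1) = 0
Tile 3: (2,2)->(0,2) = 2
Sum: 0 + 1 + 1 + 0 + 1 + 3 + 0 + 2 = 8

Answer: 8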